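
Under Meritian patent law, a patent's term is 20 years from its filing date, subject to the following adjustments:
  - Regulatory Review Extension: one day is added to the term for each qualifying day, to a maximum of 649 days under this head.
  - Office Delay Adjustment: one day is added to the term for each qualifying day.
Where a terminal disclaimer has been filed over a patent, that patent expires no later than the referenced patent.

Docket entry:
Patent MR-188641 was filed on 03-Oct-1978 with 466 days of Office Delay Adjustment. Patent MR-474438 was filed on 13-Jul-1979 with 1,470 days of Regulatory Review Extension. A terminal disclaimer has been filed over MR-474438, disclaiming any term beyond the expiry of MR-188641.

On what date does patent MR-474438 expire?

Natural term of MR-474438:
  Base: filing + 20 years → 13 July 1999.
  Regulatory Review Extension: 1470 days claimed exceeds the 649-day cap, so +649 days → 22 April 2001.
Expiry of referenced patent MR-188641:
  Base: filing + 20 years → 3 October 1998.
  Office Delay Adjustment: +466 days → 12 January 2000.
Terminal disclaimer: MR-474438 expires on the earlier of 22 April 2001 and 12 January 2000.

2000-01-12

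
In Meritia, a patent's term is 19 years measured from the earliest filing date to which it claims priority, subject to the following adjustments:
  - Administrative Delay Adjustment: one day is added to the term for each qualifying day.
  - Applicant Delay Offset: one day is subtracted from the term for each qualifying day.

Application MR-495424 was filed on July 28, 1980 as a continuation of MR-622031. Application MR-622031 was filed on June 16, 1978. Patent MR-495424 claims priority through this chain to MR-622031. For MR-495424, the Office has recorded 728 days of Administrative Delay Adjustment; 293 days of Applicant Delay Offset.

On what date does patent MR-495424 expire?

August 25, 1998

Earliest priority filing: 16 June 1978.
Base term: 16 June 1978 + 19 years → 16 June 1997.
Administrative Delay Adjustment: +728 days → 14 June 1999.
Applicant Delay Offset: −293 days → 25 August 1998.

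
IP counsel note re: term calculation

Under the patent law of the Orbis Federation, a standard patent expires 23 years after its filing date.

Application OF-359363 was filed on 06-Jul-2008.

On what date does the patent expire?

Filing date + 23 years → 6 July 2031.

2031-07-06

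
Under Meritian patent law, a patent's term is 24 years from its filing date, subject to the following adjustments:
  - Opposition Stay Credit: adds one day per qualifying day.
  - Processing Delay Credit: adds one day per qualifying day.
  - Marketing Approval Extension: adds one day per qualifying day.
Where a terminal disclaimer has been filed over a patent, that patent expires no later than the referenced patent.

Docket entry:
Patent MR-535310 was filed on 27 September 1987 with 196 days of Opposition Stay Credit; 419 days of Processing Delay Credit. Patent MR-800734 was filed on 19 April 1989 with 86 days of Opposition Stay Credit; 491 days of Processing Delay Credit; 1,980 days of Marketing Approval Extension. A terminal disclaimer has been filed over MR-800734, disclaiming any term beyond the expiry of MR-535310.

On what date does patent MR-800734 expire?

June 3, 2013

Natural term of MR-800734:
  Base: filing + 24 years → 19 April 2013.
  Opposition Stay Credit: +86 days → 14 July 2013.
  Processing Delay Credit: +491 days → 17 November 2014.
  Marketing Approval Extension: +1980 days → 19 April 2020.
Expiry of referenced patent MR-535310:
  Base: filing + 24 years → 27 September 2011.
  Opposition Stay Credit: +196 days → 10 April 2012.
  Processing Delay Credit: +419 days → 3 June 2013.
Terminal disclaimer: MR-800734 expires on the earlier of 19 April 2020 and 3 June 2013.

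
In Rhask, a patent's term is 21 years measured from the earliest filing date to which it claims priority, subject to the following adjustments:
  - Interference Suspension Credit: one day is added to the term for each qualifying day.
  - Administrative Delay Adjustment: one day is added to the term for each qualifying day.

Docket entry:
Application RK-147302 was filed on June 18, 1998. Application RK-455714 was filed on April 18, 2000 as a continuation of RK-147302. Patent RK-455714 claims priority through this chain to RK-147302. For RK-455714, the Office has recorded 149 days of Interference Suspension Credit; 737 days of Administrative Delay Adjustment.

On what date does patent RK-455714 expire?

Earliest priority filing: 18 June 1998.
Base term: 18 June 1998 + 21 years → 18 June 2019.
Interference Suspension Credit: +149 days → 14 November 2019.
Administrative Delay Adjustment: +737 days → 20 November 2021.

2021-11-20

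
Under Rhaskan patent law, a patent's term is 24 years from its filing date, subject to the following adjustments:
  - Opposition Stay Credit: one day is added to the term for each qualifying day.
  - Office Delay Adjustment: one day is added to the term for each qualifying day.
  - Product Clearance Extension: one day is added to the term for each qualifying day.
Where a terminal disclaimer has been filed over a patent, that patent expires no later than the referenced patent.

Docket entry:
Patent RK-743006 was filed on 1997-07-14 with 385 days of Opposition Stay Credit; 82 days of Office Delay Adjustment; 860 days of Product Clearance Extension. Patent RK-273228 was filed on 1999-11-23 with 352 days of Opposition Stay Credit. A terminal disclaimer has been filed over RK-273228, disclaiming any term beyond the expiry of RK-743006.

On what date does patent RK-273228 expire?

Natural term of RK-273228:
  Base: filing + 24 years → 23 November 2023.
  Opposition Stay Credit: +352 days → 9 November 2024.
Expiry of referenced patent RK-743006:
  Base: filing + 24 years → 14 July 2021.
  Opposition Stay Credit: +385 days → 3 August 2022.
  Office Delay Adjustment: +82 days → 24 October 2022.
  Product Clearance Extension: +860 days → 2 March 2025.
Terminal disclaimer: RK-273228 expires on the earlier of 9 November 2024 and 2 March 2025.

November 9, 2024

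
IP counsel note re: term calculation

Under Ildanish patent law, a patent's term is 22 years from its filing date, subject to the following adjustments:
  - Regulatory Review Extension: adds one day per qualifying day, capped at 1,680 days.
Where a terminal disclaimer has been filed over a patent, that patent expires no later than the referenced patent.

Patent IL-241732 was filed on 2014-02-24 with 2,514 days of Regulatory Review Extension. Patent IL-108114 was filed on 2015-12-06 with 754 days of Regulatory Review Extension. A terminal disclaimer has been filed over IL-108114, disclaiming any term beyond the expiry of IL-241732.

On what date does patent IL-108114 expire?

December 30, 2039

Natural term of IL-108114:
  Base: filing + 22 years → 6 December 2037.
  Regulatory Review Extension: 754 days (within the 1680-day cap) → +754 days → 30 December 2039.
Expiry of referenced patent IL-241732:
  Base: filing + 22 years → 24 February 2036.
  Regulatory Review Extension: 2514 days claimed exceeds the 1680-day cap, so +1680 days → 30 September 2040.
Terminal disclaimer: IL-108114 expires on the earlier of 30 December 2039 and 30 September 2040.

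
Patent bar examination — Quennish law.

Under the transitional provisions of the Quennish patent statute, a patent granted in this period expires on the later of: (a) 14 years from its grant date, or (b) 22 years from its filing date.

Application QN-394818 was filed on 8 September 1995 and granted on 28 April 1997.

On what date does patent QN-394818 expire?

September 8, 2017

(a) grant + 14 years → 28 April 2011.
(b) filing + 22 years → 8 September 2017.
Later of the two: 8 September 2017.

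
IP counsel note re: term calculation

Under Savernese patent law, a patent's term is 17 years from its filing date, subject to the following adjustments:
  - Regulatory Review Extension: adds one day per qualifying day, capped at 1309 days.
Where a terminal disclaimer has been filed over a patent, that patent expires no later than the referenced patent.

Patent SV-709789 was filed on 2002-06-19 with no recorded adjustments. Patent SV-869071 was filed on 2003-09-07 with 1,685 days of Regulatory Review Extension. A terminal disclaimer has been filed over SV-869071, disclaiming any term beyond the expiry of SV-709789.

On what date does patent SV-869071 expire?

Natural term of SV-869071:
  Base: filing + 17 years → 7 September 2020.
  Regulatory Review Extension: 1685 days claimed exceeds the 1309-day cap, so +1309 days → 8 April 2024.
Expiry of referenced patent SV-709789:
  Base: filing + 17 years → 19 June 2019.
Terminal disclaimer: SV-869071 expires on the earlier of 8 April 2024 and 19 June 2019.

June 19, 2019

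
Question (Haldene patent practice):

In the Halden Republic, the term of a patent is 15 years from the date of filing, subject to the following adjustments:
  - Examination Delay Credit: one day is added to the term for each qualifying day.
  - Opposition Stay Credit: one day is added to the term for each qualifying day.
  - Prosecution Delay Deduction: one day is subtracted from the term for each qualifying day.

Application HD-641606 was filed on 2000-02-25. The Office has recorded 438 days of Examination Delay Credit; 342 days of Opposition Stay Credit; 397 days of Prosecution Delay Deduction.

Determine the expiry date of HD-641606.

2016-03-14

Base term: filing date + 15 years → 25 February 2015.
Examination Delay Credit: +438 days → 8 May 2016.
Opposition Stay Credit: +342 days → 15 April 2017.
Prosecution Delay Deduction: −397 days → 14 March 2016.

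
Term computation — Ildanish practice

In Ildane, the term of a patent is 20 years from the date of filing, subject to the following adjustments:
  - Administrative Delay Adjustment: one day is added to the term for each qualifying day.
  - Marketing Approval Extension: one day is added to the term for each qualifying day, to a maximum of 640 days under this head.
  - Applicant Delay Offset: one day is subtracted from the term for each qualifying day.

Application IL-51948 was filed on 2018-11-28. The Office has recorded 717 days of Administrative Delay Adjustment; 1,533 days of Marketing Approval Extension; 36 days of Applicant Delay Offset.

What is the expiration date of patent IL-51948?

Base term: filing date + 20 years → 28 November 2038.
Administrative Delay Adjustment: +717 days → 14 November 2040.
Marketing Approval Extension: 1533 days claimed exceeds the 640-day cap, so +640 days → 16 August 2042.
Applicant Delay Offset: −36 days → 11 July 2042.

2042-07-11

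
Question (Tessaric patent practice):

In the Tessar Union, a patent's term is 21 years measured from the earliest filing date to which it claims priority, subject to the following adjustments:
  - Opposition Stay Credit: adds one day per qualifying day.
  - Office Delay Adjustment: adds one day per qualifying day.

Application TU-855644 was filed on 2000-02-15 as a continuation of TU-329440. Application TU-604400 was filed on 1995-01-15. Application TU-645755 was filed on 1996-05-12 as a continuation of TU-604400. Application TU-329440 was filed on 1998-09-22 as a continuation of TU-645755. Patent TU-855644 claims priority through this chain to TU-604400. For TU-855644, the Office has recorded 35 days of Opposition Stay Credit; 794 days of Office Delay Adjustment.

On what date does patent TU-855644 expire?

Earliest priority filing: 15 January 1995.
Base term: 15 January 1995 + 21 years → 15 January 2016.
Opposition Stay Credit: +35 days → 19 February 2016.
Office Delay Adjustment: +794 days → 23 April 2018.

April 23, 2018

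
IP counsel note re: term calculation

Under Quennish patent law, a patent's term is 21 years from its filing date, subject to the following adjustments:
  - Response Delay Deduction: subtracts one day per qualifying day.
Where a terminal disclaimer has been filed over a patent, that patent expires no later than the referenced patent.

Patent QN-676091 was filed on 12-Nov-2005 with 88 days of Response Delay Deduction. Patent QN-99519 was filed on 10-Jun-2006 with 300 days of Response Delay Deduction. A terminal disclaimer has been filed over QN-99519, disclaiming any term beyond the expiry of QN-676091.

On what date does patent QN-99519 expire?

Natural term of QN-99519:
  Base: filing + 21 years → 10 June 2027.
  Response Delay Deduction: −300 days → 14 August 2026.
Expiry of referenced patent QN-676091:
  Base: filing + 21 years → 12 November 2026.
  Response Delay Deduction: −88 days → 16 August 2026.
Terminal disclaimer: QN-99519 expires on the earlier of 14 August 2026 and 16 August 2026.

August 14, 2026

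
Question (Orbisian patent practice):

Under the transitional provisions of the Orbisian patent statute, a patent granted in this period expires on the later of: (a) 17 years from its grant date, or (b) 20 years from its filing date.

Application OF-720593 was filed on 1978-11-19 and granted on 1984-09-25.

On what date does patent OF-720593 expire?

2001-09-25

(a) grant + 17 years → 25 September 2001.
(b) filing + 20 years → 19 November 1998.
Later of the two: 25 September 2001.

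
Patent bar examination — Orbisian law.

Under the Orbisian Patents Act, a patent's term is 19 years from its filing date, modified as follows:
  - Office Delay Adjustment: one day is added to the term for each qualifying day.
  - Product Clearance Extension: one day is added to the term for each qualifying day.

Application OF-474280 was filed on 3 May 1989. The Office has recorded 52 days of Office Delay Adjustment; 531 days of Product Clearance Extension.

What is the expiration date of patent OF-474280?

December 7, 2009

Base term: filing date + 19 years → 3 May 2008.
Office Delay Adjustment: +52 days → 24 June 2008.
Product Clearance Extension: +531 days → 7 December 2009.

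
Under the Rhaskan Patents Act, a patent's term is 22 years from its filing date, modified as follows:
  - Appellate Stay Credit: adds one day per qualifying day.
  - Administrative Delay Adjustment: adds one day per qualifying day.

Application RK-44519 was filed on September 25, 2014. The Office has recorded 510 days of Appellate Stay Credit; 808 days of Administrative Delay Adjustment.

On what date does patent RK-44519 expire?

2040-05-05

Base term: filing date + 22 years → 25 September 2036.
Appellate Stay Credit: +510 days → 17 February 2038.
Administrative Delay Adjustment: +808 days → 5 May 2040.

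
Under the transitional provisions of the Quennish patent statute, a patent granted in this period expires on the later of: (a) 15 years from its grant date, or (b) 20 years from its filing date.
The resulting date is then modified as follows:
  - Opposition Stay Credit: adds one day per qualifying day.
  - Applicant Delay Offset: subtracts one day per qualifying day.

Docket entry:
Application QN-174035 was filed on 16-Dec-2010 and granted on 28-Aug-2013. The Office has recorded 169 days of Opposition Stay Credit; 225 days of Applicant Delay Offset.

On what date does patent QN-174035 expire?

2030-10-21

(a) grant + 15 years → 28 August 2028.
(b) filing + 20 years → 16 December 2030.
Later of the two: 16 December 2030.
Opposition Stay Credit: +169 days → 3 June 2031.
Applicant Delay Offset: −225 days → 21 October 2030.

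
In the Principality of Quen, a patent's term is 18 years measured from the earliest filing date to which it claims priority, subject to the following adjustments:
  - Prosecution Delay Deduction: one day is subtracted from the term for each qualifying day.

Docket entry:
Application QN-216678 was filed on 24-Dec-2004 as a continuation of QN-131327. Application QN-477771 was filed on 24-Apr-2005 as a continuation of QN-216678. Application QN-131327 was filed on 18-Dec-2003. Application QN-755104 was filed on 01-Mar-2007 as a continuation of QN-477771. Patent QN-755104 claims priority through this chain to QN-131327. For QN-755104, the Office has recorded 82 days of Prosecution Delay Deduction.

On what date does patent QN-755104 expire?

2021-09-27

Earliest priority filing: 18 December 2003.
Base term: 18 December 2003 + 18 years → 18 December 2021.
Prosecution Delay Deduction: −82 days → 27 September 2021.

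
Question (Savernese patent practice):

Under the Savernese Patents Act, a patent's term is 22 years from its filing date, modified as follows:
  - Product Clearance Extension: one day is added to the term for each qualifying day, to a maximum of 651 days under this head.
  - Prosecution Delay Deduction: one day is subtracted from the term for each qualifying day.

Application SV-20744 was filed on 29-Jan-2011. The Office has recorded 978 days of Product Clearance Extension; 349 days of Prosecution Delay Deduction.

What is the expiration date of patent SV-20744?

Base term: filing date + 22 years → 29 January 2033.
Product Clearance Extension: 978 days claimed exceeds the 651-day cap, so +651 days → 11 November 2034.
Prosecution Delay Deduction: −349 days → 27 November 2033.

November 27, 2033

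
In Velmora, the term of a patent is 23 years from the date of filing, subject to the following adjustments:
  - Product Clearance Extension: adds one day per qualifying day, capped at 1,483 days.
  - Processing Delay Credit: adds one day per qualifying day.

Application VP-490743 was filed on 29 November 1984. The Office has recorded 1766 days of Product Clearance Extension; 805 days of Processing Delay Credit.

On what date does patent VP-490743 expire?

March 5, 2014

Base term: filing date + 23 years → 29 November 2007.
Product Clearance Extension: 1766 days claimed exceeds the 1483-day cap, so +1483 days → 21 December 2011.
Processing Delay Credit: +805 days → 5 March 2014.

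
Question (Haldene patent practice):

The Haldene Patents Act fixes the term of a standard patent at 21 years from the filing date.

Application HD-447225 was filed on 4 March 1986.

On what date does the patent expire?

Filing date + 21 years → 4 March 2007.

2007-03-04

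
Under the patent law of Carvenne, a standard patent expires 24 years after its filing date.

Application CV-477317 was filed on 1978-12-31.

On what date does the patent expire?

Filing date + 24 years → 31 December 2002.

December 31, 2002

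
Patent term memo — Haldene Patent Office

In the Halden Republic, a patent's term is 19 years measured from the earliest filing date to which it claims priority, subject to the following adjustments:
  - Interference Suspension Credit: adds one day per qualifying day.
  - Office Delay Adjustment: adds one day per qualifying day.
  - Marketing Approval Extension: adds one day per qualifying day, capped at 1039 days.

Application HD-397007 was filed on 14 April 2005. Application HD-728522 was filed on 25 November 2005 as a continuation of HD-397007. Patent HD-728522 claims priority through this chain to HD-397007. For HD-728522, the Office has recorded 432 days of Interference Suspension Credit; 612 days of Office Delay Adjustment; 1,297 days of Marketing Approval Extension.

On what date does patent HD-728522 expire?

December 27, 2029

Earliest priority filing: 14 April 2005.
Base term: 14 April 2005 + 19 years → 14 April 2024.
Interference Suspension Credit: +432 days → 20 June 2025.
Office Delay Adjustment: +612 days → 22 February 2027.
Marketing Approval Extension: 1297 days claimed exceeds the 1039-day cap, so +1039 days → 27 December 2029.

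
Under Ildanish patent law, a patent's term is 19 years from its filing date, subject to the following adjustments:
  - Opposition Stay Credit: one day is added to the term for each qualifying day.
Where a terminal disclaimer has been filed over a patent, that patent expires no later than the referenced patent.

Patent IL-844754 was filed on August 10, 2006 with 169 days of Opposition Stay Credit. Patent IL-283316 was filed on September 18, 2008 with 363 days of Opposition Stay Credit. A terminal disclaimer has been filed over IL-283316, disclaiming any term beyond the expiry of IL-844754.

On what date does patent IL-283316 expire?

January 26, 2026

Natural term of IL-283316:
  Base: filing + 19 years → 18 September 2027.
  Opposition Stay Credit: +363 days → 15 September 2028.
Expiry of referenced patent IL-844754:
  Base: filing + 19 years → 10 August 2025.
  Opposition Stay Credit: +169 days → 26 January 2026.
Terminal disclaimer: IL-283316 expires on the earlier of 15 September 2028 and 26 January 2026.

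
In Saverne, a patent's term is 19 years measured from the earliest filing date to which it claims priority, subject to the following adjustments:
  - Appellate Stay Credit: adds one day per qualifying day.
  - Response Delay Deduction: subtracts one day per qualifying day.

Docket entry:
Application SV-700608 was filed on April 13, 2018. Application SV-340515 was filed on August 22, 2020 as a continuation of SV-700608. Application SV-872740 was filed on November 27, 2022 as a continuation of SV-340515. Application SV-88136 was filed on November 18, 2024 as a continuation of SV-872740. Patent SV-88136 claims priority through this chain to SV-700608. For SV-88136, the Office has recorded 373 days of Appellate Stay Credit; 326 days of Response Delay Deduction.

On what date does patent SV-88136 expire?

May 30, 2037

Earliest priority filing: 13 April 2018.
Base term: 13 April 2018 + 19 years → 13 April 2037.
Appellate Stay Credit: +373 days → 21 April 2038.
Response Delay Deduction: −326 days → 30 May 2037.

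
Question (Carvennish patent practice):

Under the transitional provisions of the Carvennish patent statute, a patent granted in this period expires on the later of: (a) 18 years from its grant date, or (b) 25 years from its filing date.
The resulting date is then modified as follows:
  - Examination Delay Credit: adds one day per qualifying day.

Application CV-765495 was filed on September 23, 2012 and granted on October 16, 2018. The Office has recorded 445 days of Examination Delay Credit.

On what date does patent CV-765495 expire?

(a) grant + 18 years → 16 October 2036.
(b) filing + 25 years → 23 September 2037.
Later of the two: 23 September 2037.
Examination Delay Credit: +445 days → 12 December 2038.

December 12, 2038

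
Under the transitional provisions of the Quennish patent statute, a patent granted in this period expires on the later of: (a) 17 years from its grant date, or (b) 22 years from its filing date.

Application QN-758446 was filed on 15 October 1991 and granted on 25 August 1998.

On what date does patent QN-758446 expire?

(a) grant + 17 years → 25 August 2015.
(b) filing + 22 years → 15 October 2013.
Later of the two: 25 August 2015.

August 25, 2015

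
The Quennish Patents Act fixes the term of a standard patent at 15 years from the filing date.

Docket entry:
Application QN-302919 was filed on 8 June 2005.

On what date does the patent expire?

Filing date + 15 years → 8 June 2020.

June 8, 2020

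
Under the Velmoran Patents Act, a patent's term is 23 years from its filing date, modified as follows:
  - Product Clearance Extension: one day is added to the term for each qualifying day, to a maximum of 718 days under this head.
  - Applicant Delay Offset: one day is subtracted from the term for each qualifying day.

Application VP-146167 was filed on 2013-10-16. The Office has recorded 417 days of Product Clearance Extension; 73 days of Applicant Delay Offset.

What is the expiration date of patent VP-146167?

Base term: filing date + 23 years → 16 October 2036.
Product Clearance Extension: 417 days (within the 718-day cap) → +417 days → 7 December 2037.
Applicant Delay Offset: −73 days → 25 September 2037.

September 25, 2037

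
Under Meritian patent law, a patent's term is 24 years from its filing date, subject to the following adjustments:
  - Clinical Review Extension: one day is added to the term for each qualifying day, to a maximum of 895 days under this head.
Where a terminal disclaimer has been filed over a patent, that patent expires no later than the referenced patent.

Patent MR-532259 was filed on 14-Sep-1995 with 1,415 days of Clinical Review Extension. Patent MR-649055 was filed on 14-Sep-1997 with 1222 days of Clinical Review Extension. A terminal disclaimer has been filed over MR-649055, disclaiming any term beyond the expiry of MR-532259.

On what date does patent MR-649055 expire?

Natural term of MR-649055:
  Base: filing + 24 years → 14 September 2021.
  Clinical Review Extension: 1222 days claimed exceeds the 895-day cap, so +895 days → 26 February 2024.
Expiry of referenced patent MR-532259:
  Base: filing + 24 years → 14 September 2019.
  Clinical Review Extension: 1415 days claimed exceeds the 895-day cap, so +895 days → 25 February 2022.
Terminal disclaimer: MR-649055 expires on the earlier of 26 February 2024 and 25 February 2022.

February 25, 2022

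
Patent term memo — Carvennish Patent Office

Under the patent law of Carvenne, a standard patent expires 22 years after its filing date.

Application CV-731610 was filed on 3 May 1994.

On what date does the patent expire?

Filing date + 22 years → 3 May 2016.

May 3, 2016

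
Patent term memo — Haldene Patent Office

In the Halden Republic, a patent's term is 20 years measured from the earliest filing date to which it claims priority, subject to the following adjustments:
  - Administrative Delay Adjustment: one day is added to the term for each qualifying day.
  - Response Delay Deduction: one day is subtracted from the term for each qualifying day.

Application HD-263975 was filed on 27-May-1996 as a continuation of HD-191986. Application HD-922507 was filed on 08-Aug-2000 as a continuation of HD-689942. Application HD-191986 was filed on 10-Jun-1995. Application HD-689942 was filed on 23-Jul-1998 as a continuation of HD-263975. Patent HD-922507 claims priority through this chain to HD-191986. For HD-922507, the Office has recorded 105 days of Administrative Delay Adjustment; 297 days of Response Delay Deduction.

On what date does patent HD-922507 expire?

November 30, 2014

Earliest priority filing: 10 June 1995.
Base term: 10 June 1995 + 20 years → 10 June 2015.
Administrative Delay Adjustment: +105 days → 23 September 2015.
Response Delay Deduction: −297 days → 30 November 2014.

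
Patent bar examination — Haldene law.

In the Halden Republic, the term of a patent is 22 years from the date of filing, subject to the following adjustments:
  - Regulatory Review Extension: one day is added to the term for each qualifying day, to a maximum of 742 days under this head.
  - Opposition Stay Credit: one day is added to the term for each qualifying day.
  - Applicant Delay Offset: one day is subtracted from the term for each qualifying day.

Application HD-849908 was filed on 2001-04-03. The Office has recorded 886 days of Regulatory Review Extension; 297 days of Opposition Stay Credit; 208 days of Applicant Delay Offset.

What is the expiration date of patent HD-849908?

July 12, 2025

Base term: filing date + 22 years → 3 April 2023.
Regulatory Review Extension: 886 days claimed exceeds the 742-day cap, so +742 days → 14 April 2025.
Opposition Stay Credit: +297 days → 5 February 2026.
Applicant Delay Offset: −208 days → 12 July 2025.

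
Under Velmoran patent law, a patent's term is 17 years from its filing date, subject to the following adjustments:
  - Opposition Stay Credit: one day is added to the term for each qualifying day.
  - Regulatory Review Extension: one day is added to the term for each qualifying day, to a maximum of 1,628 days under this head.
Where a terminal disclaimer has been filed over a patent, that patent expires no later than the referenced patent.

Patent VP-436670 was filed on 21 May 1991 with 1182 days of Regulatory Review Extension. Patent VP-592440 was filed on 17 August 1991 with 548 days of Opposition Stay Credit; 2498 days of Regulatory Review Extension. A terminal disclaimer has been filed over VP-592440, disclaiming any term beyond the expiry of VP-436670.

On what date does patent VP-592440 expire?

Natural term of VP-592440:
  Base: filing + 17 years → 17 August 2008.
  Opposition Stay Credit: +548 days → 16 February 2010.
  Regulatory Review Extension: 2498 days claimed exceeds the 1628-day cap, so +1628 days → 2 August 2014.
Expiry of referenced patent VP-436670:
  Base: filing + 17 years → 21 May 2008.
  Regulatory Review Extension: 1182 days (within the 1628-day cap) → +1182 days → 16 August 2011.
Terminal disclaimer: VP-592440 expires on the earlier of 2 August 2014 and 16 August 2011.

2011-08-16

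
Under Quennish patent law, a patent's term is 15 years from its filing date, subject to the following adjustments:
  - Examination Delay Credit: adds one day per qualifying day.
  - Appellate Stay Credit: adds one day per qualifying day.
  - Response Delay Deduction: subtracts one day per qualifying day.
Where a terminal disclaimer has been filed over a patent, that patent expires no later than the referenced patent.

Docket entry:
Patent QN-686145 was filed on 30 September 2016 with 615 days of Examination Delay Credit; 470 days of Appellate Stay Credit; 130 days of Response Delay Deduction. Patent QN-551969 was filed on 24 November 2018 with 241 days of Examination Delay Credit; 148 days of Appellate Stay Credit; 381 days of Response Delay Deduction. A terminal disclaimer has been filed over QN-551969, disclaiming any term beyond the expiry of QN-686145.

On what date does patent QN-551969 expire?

Natural term of QN-551969:
  Base: filing + 15 years → 24 November 2033.
  Examination Delay Credit: +241 days → 23 July 2034.
  Appellate Stay Credit: +148 days → 18 December 2034.
  Response Delay Deduction: −381 days → 2 December 2033.
Expiry of referenced patent QN-686145:
  Base: filing + 15 years → 30 September 2031.
  Examination Delay Credit: +615 days → 6 June 2033.
  Appellate Stay Credit: +470 days → 19 September 2034.
  Response Delay Deduction: −130 days → 12 May 2034.
Terminal disclaimer: QN-551969 expires on the earlier of 2 December 2033 and 12 May 2034.

2033-12-02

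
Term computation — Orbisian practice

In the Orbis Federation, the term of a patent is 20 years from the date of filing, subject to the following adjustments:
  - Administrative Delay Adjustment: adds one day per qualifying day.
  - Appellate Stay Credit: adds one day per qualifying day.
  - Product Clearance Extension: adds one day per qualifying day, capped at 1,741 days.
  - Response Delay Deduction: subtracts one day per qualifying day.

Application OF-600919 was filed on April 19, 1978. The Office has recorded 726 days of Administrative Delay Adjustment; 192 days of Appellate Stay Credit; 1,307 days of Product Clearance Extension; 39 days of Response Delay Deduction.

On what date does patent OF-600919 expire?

2004-04-13

Base term: filing date + 20 years → 19 April 1998.
Administrative Delay Adjustment: +726 days → 14 April 2000.
Appellate Stay Credit: +192 days → 23 October 2000.
Product Clearance Extension: 1307 days (within the 1741-day cap) → +1307 days → 22 May 2004.
Response Delay Deduction: −39 days → 13 April 2004.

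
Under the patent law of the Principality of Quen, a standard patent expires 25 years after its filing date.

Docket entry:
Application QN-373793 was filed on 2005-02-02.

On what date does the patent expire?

2030-02-02

Filing date + 25 years → 2 February 2030.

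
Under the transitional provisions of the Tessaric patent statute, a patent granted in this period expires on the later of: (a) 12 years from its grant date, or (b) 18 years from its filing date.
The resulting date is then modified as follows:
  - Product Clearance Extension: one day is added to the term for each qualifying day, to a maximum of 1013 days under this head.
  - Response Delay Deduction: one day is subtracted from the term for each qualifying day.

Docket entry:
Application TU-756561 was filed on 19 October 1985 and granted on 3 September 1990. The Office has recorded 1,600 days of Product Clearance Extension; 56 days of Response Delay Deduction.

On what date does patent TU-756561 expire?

2006-06-02

(a) grant + 12 years → 3 September 2002.
(b) filing + 18 years → 19 October 2003.
Later of the two: 19 October 2003.
Product Clearance Extension: 1600 days claimed exceeds the 1013-day cap, so +1013 days → 28 July 2006.
Response Delay Deduction: −56 days → 2 June 2006.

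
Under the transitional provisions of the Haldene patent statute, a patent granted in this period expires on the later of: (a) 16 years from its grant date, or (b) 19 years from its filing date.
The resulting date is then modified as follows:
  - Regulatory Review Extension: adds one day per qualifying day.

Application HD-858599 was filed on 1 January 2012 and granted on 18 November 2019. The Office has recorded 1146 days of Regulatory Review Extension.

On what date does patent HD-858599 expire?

January 7, 2039

(a) grant + 16 years → 18 November 2035.
(b) filing + 19 years → 1 January 2031.
Later of the two: 18 November 2035.
Regulatory Review Extension: +1146 days → 7 January 2039.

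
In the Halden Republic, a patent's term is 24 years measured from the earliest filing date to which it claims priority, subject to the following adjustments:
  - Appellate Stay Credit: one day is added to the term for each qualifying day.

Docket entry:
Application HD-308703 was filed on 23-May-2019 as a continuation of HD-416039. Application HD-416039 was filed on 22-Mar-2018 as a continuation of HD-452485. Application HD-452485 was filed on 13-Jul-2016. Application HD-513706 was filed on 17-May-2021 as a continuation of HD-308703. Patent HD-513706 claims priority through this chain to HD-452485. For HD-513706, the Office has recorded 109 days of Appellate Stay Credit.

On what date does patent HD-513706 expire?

Earliest priority filing: 13 July 2016.
Base term: 13 July 2016 + 24 years → 13 July 2040.
Appellate Stay Credit: +109 days → 30 October 2040.

2040-10-30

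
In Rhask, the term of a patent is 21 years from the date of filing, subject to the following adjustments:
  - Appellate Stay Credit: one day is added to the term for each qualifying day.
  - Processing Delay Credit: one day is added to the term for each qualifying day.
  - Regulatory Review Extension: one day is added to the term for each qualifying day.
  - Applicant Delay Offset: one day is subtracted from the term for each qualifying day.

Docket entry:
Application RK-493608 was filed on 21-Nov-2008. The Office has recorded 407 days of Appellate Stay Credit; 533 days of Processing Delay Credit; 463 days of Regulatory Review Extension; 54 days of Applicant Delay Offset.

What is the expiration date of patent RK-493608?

August 1, 2033

Base term: filing date + 21 years → 21 November 2029.
Appellate Stay Credit: +407 days → 2 January 2031.
Processing Delay Credit: +533 days → 18 June 2032.
Regulatory Review Extension: +463 days → 24 September 2033.
Applicant Delay Offset: −54 days → 1 August 2033.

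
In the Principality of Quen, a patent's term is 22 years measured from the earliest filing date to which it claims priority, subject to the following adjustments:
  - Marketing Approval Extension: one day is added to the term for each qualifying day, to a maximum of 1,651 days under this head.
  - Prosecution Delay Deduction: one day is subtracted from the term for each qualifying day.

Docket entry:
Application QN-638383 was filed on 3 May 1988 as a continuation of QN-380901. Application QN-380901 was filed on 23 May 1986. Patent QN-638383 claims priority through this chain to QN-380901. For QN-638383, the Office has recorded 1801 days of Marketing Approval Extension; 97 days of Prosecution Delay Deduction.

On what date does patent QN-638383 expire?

August 24, 2012

Earliest priority filing: 23 May 1986.
Base term: 23 May 1986 + 22 years → 23 May 2008.
Marketing Approval Extension: 1801 days claimed exceeds the 1651-day cap, so +1651 days → 29 November 2012.
Prosecution Delay Deduction: −97 days → 24 August 2012.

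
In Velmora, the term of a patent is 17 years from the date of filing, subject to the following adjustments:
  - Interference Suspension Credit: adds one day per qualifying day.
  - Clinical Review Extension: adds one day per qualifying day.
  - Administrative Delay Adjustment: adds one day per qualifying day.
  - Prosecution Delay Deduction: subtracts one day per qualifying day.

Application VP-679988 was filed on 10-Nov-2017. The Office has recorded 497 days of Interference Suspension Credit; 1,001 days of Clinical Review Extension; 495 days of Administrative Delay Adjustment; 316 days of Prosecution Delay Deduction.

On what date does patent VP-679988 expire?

June 14, 2039

Base term: filing date + 17 years → 10 November 2034.
Interference Suspension Credit: +497 days → 21 March 2036.
Clinical Review Extension: +1001 days → 17 December 2038.
Administrative Delay Adjustment: +495 days → 25 April 2040.
Prosecution Delay Deduction: −316 days → 14 June 2039.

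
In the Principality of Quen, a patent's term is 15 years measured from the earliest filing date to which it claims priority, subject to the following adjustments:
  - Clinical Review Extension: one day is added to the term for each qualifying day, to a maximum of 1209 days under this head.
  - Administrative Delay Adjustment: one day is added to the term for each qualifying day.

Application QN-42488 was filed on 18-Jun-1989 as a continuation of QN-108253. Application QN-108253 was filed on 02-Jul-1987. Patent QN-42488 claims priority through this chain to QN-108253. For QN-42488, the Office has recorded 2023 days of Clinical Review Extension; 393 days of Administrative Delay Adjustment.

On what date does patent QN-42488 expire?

November 20, 2006

Earliest priority filing: 2 July 1987.
Base term: 2 July 1987 + 15 years → 2 July 2002.
Clinical Review Extension: 2023 days claimed exceeds the 1209-day cap, so +1209 days → 23 October 2005.
Administrative Delay Adjustment: +393 days → 20 November 2006.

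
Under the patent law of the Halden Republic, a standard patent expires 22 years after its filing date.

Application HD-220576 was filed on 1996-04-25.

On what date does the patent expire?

April 25, 2018

Filing date + 22 years → 25 April 2018.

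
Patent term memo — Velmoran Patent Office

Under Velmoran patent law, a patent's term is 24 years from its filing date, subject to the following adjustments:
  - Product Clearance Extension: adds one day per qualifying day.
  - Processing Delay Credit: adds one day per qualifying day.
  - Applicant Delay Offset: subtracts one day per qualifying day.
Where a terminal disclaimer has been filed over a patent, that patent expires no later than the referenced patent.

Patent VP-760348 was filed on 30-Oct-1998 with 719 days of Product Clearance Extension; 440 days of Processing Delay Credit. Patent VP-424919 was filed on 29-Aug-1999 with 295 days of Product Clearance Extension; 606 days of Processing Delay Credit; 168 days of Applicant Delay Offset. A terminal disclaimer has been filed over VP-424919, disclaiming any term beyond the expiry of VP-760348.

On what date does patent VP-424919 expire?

Natural term of VP-424919:
  Base: filing + 24 years → 29 August 2023.
  Product Clearance Extension: +295 days → 19 June 2024.
  Processing Delay Credit: +606 days → 15 February 2026.
  Applicant Delay Offset: −168 days → 31 August 2025.
Expiry of referenced patent VP-760348:
  Base: filing + 24 years → 30 October 2022.
  Product Clearance Extension: +719 days → 18 October 2024.
  Processing Delay Credit: +440 days → 1 January 2026.
Terminal disclaimer: VP-424919 expires on the earlier of 31 August 2025 and 1 January 2026.

2025-08-31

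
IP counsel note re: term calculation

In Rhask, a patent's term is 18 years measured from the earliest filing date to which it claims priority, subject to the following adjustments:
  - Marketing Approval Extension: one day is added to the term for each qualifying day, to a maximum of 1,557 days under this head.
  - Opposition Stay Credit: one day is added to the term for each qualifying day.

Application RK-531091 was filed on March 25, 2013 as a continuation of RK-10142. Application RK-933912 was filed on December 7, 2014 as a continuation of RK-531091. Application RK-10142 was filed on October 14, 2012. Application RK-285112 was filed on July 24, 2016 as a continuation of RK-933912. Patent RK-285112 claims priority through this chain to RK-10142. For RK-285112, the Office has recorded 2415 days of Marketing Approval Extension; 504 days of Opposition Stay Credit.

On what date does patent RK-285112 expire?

Earliest priority filing: 14 October 2012.
Base term: 14 October 2012 + 18 years → 14 October 2030.
Marketing Approval Extension: 2415 days claimed exceeds the 1557-day cap, so +1557 days → 18 January 2035.
Opposition Stay Credit: +504 days → 5 June 2036.

June 5, 2036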